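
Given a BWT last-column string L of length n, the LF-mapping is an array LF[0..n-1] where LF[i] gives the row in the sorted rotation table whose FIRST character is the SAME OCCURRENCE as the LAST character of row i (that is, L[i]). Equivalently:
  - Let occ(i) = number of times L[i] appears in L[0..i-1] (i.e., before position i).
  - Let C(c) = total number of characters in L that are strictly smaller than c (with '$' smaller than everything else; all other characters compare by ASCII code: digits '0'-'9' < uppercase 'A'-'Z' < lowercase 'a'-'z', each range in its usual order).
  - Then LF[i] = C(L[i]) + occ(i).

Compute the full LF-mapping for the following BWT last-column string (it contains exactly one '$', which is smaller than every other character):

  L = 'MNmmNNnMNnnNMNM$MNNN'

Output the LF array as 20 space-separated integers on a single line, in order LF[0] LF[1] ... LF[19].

Char counts: '$':1, 'M':5, 'N':9, 'm':2, 'n':3
C (first-col start): C('$')=0, C('M')=1, C('N')=6, C('m')=15, C('n')=17
L[0]='M': occ=0, LF[0]=C('M')+0=1+0=1
L[1]='N': occ=0, LF[1]=C('N')+0=6+0=6
L[2]='m': occ=0, LF[2]=C('m')+0=15+0=15
L[3]='m': occ=1, LF[3]=C('m')+1=15+1=16
L[4]='N': occ=1, LF[4]=C('N')+1=6+1=7
L[5]='N': occ=2, LF[5]=C('N')+2=6+2=8
L[6]='n': occ=0, LF[6]=C('n')+0=17+0=17
L[7]='M': occ=1, LF[7]=C('M')+1=1+1=2
L[8]='N': occ=3, LF[8]=C('N')+3=6+3=9
L[9]='n': occ=1, LF[9]=C('n')+1=17+1=18
L[10]='n': occ=2, LF[10]=C('n')+2=17+2=19
L[11]='N': occ=4, LF[11]=C('N')+4=6+4=10
L[12]='M': occ=2, LF[12]=C('M')+2=1+2=3
L[13]='N': occ=5, LF[13]=C('N')+5=6+5=11
L[14]='M': occ=3, LF[14]=C('M')+3=1+3=4
L[15]='$': occ=0, LF[15]=C('$')+0=0+0=0
L[16]='M': occ=4, LF[16]=C('M')+4=1+4=5
L[17]='N': occ=6, LF[17]=C('N')+6=6+6=12
L[18]='N': occ=7, LF[18]=C('N')+7=6+7=13
L[19]='N': occ=8, LF[19]=C('N')+8=6+8=14

Answer: 1 6 15 16 7 8 17 2 9 18 19 10 3 11 4 0 5 12 13 14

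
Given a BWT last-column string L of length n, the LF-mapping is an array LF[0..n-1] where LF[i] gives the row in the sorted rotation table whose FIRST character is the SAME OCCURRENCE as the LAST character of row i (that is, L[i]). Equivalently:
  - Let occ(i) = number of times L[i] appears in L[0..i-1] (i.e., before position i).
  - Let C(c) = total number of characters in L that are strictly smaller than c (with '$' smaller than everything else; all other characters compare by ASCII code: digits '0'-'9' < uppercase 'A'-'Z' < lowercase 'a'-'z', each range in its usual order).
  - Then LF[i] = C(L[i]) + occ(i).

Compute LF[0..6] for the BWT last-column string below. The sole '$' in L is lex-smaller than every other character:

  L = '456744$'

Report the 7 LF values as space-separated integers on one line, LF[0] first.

Char counts: '$':1, '4':3, '5':1, '6':1, '7':1
C (first-col start): C('$')=0, C('4')=1, C('5')=4, C('6')=5, C('7')=6
L[0]='4': occ=0, LF[0]=C('4')+0=1+0=1
L[1]='5': occ=0, LF[1]=C('5')+0=4+0=4
L[2]='6': occ=0, LF[2]=C('6')+0=5+0=5
L[3]='7': occ=0, LF[3]=C('7')+0=6+0=6
L[4]='4': occ=1, LF[4]=C('4')+1=1+1=2
L[5]='4': occ=2, LF[5]=C('4')+2=1+2=3
L[6]='$': occ=0, LF[6]=C('$')+0=0+0=0

Answer: 1 4 5 6 2 3 0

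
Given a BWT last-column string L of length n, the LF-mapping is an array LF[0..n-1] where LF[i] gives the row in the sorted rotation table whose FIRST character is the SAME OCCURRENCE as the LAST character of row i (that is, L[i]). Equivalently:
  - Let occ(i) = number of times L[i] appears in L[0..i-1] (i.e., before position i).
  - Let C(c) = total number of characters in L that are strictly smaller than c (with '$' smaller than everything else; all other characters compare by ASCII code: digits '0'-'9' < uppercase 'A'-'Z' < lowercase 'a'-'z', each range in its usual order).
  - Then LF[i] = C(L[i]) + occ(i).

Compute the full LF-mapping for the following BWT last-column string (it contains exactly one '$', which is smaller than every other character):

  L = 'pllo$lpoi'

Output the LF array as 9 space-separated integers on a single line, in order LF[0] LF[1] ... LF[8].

Answer: 7 2 3 5 0 4 8 6 1

Derivation:
Char counts: '$':1, 'i':1, 'l':3, 'o':2, 'p':2
C (first-col start): C('$')=0, C('i')=1, C('l')=2, C('o')=5, C('p')=7
L[0]='p': occ=0, LF[0]=C('p')+0=7+0=7
L[1]='l': occ=0, LF[1]=C('l')+0=2+0=2
L[2]='l': occ=1, LF[2]=C('l')+1=2+1=3
L[3]='o': occ=0, LF[3]=C('o')+0=5+0=5
L[4]='$': occ=0, LF[4]=C('$')+0=0+0=0
L[5]='l': occ=2, LF[5]=C('l')+2=2+2=4
L[6]='p': occ=1, LF[6]=C('p')+1=7+1=8
L[7]='o': occ=1, LF[7]=C('o')+1=5+1=6
L[8]='i': occ=0, LF[8]=C('i')+0=1+0=1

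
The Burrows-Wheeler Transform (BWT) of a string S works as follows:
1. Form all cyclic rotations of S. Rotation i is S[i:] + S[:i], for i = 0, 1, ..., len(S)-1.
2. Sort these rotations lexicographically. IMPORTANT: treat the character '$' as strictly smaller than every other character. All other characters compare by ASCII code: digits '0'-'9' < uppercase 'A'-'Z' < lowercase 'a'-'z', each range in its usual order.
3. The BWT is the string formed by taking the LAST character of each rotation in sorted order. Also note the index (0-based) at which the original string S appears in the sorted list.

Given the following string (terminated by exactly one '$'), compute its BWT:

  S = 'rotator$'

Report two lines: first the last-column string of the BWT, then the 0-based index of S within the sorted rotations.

Answer: rttro$oa
5

Derivation:
All 8 rotations (rotation i = S[i:]+S[:i]):
  rot[0] = rotator$
  rot[1] = otator$r
  rot[2] = tator$ro
  rot[3] = ator$rot
  rot[4] = tor$rota
  rot[5] = or$rotat
  rot[6] = r$rotato
  rot[7] = $rotator
Sorted (with $ < everything):
  sorted[0] = $rotator  (last char: 'r')
  sorted[1] = ator$rot  (last char: 't')
  sorted[2] = or$rotat  (last char: 't')
  sorted[3] = otator$r  (last char: 'r')
  sorted[4] = r$rotato  (last char: 'o')
  sorted[5] = rotator$  (last char: '$')
  sorted[6] = tator$ro  (last char: 'o')
  sorted[7] = tor$rota  (last char: 'a')
Last column: rttro$oa
Original string S is at sorted index 5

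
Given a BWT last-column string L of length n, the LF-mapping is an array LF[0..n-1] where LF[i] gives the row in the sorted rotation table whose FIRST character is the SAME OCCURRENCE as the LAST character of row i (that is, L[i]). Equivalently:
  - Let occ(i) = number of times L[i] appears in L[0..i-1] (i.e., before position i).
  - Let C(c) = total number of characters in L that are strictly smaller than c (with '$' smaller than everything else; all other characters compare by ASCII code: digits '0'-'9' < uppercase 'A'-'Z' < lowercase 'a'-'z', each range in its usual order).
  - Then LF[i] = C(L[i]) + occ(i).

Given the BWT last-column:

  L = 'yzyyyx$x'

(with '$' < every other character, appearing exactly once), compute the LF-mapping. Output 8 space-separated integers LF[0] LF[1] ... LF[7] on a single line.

Char counts: '$':1, 'x':2, 'y':4, 'z':1
C (first-col start): C('$')=0, C('x')=1, C('y')=3, C('z')=7
L[0]='y': occ=0, LF[0]=C('y')+0=3+0=3
L[1]='z': occ=0, LF[1]=C('z')+0=7+0=7
L[2]='y': occ=1, LF[2]=C('y')+1=3+1=4
L[3]='y': occ=2, LF[3]=C('y')+2=3+2=5
L[4]='y': occ=3, LF[4]=C('y')+3=3+3=6
L[5]='x': occ=0, LF[5]=C('x')+0=1+0=1
L[6]='$': occ=0, LF[6]=C('$')+0=0+0=0
L[7]='x': occ=1, LF[7]=C('x')+1=1+1=2

Answer: 3 7 4 5 6 1 0 2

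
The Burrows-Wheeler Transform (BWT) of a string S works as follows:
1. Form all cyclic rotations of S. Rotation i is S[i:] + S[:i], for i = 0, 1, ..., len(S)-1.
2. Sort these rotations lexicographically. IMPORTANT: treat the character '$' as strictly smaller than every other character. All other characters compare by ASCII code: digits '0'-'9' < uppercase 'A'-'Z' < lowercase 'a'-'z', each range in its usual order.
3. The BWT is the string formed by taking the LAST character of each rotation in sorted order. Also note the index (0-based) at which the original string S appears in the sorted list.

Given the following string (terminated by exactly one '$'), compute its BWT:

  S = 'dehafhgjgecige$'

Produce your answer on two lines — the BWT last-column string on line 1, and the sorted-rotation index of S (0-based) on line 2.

Answer: ehe$ggdaijhefcg
3

Derivation:
All 15 rotations (rotation i = S[i:]+S[:i]):
  rot[0] = dehafhgjgecige$
  rot[1] = ehafhgjgecige$d
  rot[2] = hafhgjgecige$de
  rot[3] = afhgjgecige$deh
  rot[4] = fhgjgecige$deha
  rot[5] = hgjgecige$dehaf
  rot[6] = gjgecige$dehafh
  rot[7] = jgecige$dehafhg
  rot[8] = gecige$dehafhgj
  rot[9] = ecige$dehafhgjg
  rot[10] = cige$dehafhgjge
  rot[11] = ige$dehafhgjgec
  rot[12] = ge$dehafhgjgeci
  rot[13] = e$dehafhgjgecig
  rot[14] = $dehafhgjgecige
Sorted (with $ < everything):
  sorted[0] = $dehafhgjgecige  (last char: 'e')
  sorted[1] = afhgjgecige$deh  (last char: 'h')
  sorted[2] = cige$dehafhgjge  (last char: 'e')
  sorted[3] = dehafhgjgecige$  (last char: '$')
  sorted[4] = e$dehafhgjgecig  (last char: 'g')
  sorted[5] = ecige$dehafhgjg  (last char: 'g')
  sorted[6] = ehafhgjgecige$d  (last char: 'd')
  sorted[7] = fhgjgecige$deha  (last char: 'a')
  sorted[8] = ge$dehafhgjgeci  (last char: 'i')
  sorted[9] = gecige$dehafhgj  (last char: 'j')
  sorted[10] = gjgecige$dehafh  (last char: 'h')
  sorted[11] = hafhgjgecige$de  (last char: 'e')
  sorted[12] = hgjgecige$dehaf  (last char: 'f')
  sorted[13] = ige$dehafhgjgec  (last char: 'c')
  sorted[14] = jgecige$dehafhg  (last char: 'g')
Last column: ehe$ggdaijhefcg
Original string S is at sorted index 3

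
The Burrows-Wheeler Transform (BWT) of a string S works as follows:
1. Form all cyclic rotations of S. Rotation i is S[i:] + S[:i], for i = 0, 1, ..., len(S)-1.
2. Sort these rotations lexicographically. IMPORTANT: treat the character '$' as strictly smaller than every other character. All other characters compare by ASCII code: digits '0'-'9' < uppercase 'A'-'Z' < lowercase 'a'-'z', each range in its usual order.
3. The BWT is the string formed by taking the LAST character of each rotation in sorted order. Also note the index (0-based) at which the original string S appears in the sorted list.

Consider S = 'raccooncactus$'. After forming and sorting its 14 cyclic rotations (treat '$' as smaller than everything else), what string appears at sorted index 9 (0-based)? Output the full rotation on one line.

All 14 rotations (rotation i = S[i:]+S[:i]):
  rot[0] = raccooncactus$
  rot[1] = accooncactus$r
  rot[2] = ccooncactus$ra
  rot[3] = cooncactus$rac
  rot[4] = ooncactus$racc
  rot[5] = oncactus$racco
  rot[6] = ncactus$raccoo
  rot[7] = cactus$raccoon
  rot[8] = actus$raccoonc
  rot[9] = ctus$raccoonca
  rot[10] = tus$raccooncac
  rot[11] = us$raccooncact
  rot[12] = s$raccooncactu
  rot[13] = $raccooncactus
Sorted (with $ < everything):
  sorted[0] = $raccooncactus
  sorted[1] = accooncactus$r
  sorted[2] = actus$raccoonc
  sorted[3] = cactus$raccoon
  sorted[4] = ccooncactus$ra
  sorted[5] = cooncactus$rac
  sorted[6] = ctus$raccoonca
  sorted[7] = ncactus$raccoo
  sorted[8] = oncactus$racco
  sorted[9] = ooncactus$racc
  sorted[10] = raccooncactus$
  sorted[11] = s$raccooncactu
  sorted[12] = tus$raccooncac
  sorted[13] = us$raccooncact
sorted[9] = ooncactus$racc

Answer: ooncactus$racc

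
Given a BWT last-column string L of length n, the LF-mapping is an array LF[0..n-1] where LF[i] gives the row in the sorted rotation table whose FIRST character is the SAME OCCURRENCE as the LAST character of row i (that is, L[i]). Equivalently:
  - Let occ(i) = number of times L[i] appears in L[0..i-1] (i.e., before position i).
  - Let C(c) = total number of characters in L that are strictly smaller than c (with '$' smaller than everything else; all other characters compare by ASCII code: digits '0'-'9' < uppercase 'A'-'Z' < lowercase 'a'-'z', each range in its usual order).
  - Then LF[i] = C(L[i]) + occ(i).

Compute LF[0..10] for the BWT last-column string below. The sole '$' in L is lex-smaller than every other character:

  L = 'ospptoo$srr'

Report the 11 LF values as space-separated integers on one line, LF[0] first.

Answer: 1 8 4 5 10 2 3 0 9 6 7

Derivation:
Char counts: '$':1, 'o':3, 'p':2, 'r':2, 's':2, 't':1
C (first-col start): C('$')=0, C('o')=1, C('p')=4, C('r')=6, C('s')=8, C('t')=10
L[0]='o': occ=0, LF[0]=C('o')+0=1+0=1
L[1]='s': occ=0, LF[1]=C('s')+0=8+0=8
L[2]='p': occ=0, LF[2]=C('p')+0=4+0=4
L[3]='p': occ=1, LF[3]=C('p')+1=4+1=5
L[4]='t': occ=0, LF[4]=C('t')+0=10+0=10
L[5]='o': occ=1, LF[5]=C('o')+1=1+1=2
L[6]='o': occ=2, LF[6]=C('o')+2=1+2=3
L[7]='$': occ=0, LF[7]=C('$')+0=0+0=0
L[8]='s': occ=1, LF[8]=C('s')+1=8+1=9
L[9]='r': occ=0, LF[9]=C('r')+0=6+0=6
L[10]='r': occ=1, LF[10]=C('r')+1=6+1=7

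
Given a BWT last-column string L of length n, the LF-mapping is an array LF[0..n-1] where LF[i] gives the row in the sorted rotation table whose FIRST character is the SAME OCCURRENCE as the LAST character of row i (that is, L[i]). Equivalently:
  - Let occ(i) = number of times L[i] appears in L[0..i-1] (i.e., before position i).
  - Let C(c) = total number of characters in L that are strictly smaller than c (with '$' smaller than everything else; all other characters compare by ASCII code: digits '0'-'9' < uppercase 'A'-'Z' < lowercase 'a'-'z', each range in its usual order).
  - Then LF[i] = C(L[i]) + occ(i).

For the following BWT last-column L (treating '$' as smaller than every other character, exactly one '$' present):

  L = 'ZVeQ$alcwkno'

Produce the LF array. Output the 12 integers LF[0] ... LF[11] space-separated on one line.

Answer: 3 2 6 1 0 4 8 5 11 7 9 10

Derivation:
Char counts: '$':1, 'Q':1, 'V':1, 'Z':1, 'a':1, 'c':1, 'e':1, 'k':1, 'l':1, 'n':1, 'o':1, 'w':1
C (first-col start): C('$')=0, C('Q')=1, C('V')=2, C('Z')=3, C('a')=4, C('c')=5, C('e')=6, C('k')=7, C('l')=8, C('n')=9, C('o')=10, C('w')=11
L[0]='Z': occ=0, LF[0]=C('Z')+0=3+0=3
L[1]='V': occ=0, LF[1]=C('V')+0=2+0=2
L[2]='e': occ=0, LF[2]=C('e')+0=6+0=6
L[3]='Q': occ=0, LF[3]=C('Q')+0=1+0=1
L[4]='$': occ=0, LF[4]=C('$')+0=0+0=0
L[5]='a': occ=0, LF[5]=C('a')+0=4+0=4
L[6]='l': occ=0, LF[6]=C('l')+0=8+0=8
L[7]='c': occ=0, LF[7]=C('c')+0=5+0=5
L[8]='w': occ=0, LF[8]=C('w')+0=11+0=11
L[9]='k': occ=0, LF[9]=C('k')+0=7+0=7
L[10]='n': occ=0, LF[10]=C('n')+0=9+0=9
L[11]='o': occ=0, LF[11]=C('o')+0=10+0=10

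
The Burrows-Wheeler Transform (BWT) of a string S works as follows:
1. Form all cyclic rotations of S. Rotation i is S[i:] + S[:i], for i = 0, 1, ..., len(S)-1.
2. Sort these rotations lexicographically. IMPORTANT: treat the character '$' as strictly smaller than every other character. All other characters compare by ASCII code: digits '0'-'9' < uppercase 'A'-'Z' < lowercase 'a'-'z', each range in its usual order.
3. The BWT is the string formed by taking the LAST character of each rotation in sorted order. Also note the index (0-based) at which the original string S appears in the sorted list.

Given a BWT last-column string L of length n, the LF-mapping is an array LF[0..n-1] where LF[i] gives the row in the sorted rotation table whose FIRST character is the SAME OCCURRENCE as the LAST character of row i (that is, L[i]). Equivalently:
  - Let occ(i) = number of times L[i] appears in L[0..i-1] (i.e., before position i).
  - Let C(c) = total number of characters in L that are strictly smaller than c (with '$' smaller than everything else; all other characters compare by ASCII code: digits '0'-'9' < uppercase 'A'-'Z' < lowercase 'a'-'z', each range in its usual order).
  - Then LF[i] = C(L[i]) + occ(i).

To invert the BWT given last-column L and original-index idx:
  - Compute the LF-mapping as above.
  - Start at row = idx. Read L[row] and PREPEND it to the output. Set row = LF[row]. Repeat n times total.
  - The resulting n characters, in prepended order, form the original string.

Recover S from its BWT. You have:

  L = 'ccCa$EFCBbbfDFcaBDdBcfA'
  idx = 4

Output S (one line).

LF mapping: 16 17 5 12 0 9 10 6 2 14 15 21 7 11 18 13 3 8 20 4 19 22 1
Walk LF starting at row 4, prepending L[row]:
  step 1: row=4, L[4]='$', prepend. Next row=LF[4]=0
  step 2: row=0, L[0]='c', prepend. Next row=LF[0]=16
  step 3: row=16, L[16]='B', prepend. Next row=LF[16]=3
  step 4: row=3, L[3]='a', prepend. Next row=LF[3]=12
  step 5: row=12, L[12]='D', prepend. Next row=LF[12]=7
  step 6: row=7, L[7]='C', prepend. Next row=LF[7]=6
  step 7: row=6, L[6]='F', prepend. Next row=LF[6]=10
  step 8: row=10, L[10]='b', prepend. Next row=LF[10]=15
  step 9: row=15, L[15]='a', prepend. Next row=LF[15]=13
  step 10: row=13, L[13]='F', prepend. Next row=LF[13]=11
  step 11: row=11, L[11]='f', prepend. Next row=LF[11]=21
  step 12: row=21, L[21]='f', prepend. Next row=LF[21]=22
  step 13: row=22, L[22]='A', prepend. Next row=LF[22]=1
  step 14: row=1, L[1]='c', prepend. Next row=LF[1]=17
  step 15: row=17, L[17]='D', prepend. Next row=LF[17]=8
  step 16: row=8, L[8]='B', prepend. Next row=LF[8]=2
  step 17: row=2, L[2]='C', prepend. Next row=LF[2]=5
  step 18: row=5, L[5]='E', prepend. Next row=LF[5]=9
  step 19: row=9, L[9]='b', prepend. Next row=LF[9]=14
  step 20: row=14, L[14]='c', prepend. Next row=LF[14]=18
  step 21: row=18, L[18]='d', prepend. Next row=LF[18]=20
  step 22: row=20, L[20]='c', prepend. Next row=LF[20]=19
  step 23: row=19, L[19]='B', prepend. Next row=LF[19]=4
Reversed output: BcdcbECBDcAffFabFCDaBc$

Answer: BcdcbECBDcAffFabFCDaBc$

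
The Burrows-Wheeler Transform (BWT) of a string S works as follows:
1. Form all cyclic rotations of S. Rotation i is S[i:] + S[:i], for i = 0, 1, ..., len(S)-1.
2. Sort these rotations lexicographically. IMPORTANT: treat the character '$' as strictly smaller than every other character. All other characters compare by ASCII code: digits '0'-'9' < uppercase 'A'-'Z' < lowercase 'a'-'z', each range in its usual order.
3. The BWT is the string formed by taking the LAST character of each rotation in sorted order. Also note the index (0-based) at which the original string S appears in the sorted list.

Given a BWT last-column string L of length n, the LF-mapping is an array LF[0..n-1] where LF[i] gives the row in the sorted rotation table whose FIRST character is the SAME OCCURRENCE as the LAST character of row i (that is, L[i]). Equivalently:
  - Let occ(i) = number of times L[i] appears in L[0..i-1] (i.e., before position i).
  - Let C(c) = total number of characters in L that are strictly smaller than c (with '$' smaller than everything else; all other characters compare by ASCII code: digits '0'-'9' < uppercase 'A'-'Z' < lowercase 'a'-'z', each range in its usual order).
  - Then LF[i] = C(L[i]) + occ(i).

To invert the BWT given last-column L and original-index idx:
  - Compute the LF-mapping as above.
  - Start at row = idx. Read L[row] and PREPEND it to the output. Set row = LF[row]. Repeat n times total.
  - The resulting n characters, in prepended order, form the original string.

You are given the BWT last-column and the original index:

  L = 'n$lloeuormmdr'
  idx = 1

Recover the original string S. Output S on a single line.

LF mapping: 7 0 3 4 8 2 12 9 10 5 6 1 11
Walk LF starting at row 1, prepending L[row]:
  step 1: row=1, L[1]='$', prepend. Next row=LF[1]=0
  step 2: row=0, L[0]='n', prepend. Next row=LF[0]=7
  step 3: row=7, L[7]='o', prepend. Next row=LF[7]=9
  step 4: row=9, L[9]='m', prepend. Next row=LF[9]=5
  step 5: row=5, L[5]='e', prepend. Next row=LF[5]=2
  step 6: row=2, L[2]='l', prepend. Next row=LF[2]=3
  step 7: row=3, L[3]='l', prepend. Next row=LF[3]=4
  step 8: row=4, L[4]='o', prepend. Next row=LF[4]=8
  step 9: row=8, L[8]='r', prepend. Next row=LF[8]=10
  step 10: row=10, L[10]='m', prepend. Next row=LF[10]=6
  step 11: row=6, L[6]='u', prepend. Next row=LF[6]=12
  step 12: row=12, L[12]='r', prepend. Next row=LF[12]=11
  step 13: row=11, L[11]='d', prepend. Next row=LF[11]=1
Reversed output: drumrollemon$

Answer: drumrollemon$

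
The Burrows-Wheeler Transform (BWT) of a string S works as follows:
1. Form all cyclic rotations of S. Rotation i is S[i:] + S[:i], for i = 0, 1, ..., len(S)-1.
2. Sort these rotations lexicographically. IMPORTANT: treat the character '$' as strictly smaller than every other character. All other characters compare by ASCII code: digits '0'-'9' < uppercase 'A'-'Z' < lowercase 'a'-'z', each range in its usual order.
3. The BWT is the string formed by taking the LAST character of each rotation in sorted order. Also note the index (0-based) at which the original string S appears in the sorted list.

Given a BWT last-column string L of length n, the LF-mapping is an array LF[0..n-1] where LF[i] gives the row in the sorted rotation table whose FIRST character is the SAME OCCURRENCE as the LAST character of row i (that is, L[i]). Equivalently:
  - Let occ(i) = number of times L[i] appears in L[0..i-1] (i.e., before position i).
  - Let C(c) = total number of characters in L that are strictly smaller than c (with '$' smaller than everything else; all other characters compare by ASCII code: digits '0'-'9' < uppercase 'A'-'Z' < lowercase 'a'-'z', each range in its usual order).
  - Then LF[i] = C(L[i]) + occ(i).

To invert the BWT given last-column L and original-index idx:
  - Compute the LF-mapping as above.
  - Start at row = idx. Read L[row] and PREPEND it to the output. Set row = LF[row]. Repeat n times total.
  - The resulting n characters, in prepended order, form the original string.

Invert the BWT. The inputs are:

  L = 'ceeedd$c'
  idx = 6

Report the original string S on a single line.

Answer: eceddec$

Derivation:
LF mapping: 1 5 6 7 3 4 0 2
Walk LF starting at row 6, prepending L[row]:
  step 1: row=6, L[6]='$', prepend. Next row=LF[6]=0
  step 2: row=0, L[0]='c', prepend. Next row=LF[0]=1
  step 3: row=1, L[1]='e', prepend. Next row=LF[1]=5
  step 4: row=5, L[5]='d', prepend. Next row=LF[5]=4
  step 5: row=4, L[4]='d', prepend. Next row=LF[4]=3
  step 6: row=3, L[3]='e', prepend. Next row=LF[3]=7
  step 7: row=7, L[7]='c', prepend. Next row=LF[7]=2
  step 8: row=2, L[2]='e', prepend. Next row=LF[2]=6
Reversed output: eceddec$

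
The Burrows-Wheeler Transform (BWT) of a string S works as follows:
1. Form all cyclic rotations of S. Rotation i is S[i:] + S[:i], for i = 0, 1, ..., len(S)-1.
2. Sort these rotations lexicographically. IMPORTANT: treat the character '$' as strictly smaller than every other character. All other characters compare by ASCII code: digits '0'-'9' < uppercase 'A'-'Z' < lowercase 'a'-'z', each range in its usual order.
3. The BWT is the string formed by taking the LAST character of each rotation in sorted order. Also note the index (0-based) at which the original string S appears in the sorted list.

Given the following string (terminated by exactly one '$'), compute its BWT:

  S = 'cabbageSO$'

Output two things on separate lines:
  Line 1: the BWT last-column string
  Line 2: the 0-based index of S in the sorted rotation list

All 10 rotations (rotation i = S[i:]+S[:i]):
  rot[0] = cabbageSO$
  rot[1] = abbageSO$c
  rot[2] = bbageSO$ca
  rot[3] = bageSO$cab
  rot[4] = ageSO$cabb
  rot[5] = geSO$cabba
  rot[6] = eSO$cabbag
  rot[7] = SO$cabbage
  rot[8] = O$cabbageS
  rot[9] = $cabbageSO
Sorted (with $ < everything):
  sorted[0] = $cabbageSO  (last char: 'O')
  sorted[1] = O$cabbageS  (last char: 'S')
  sorted[2] = SO$cabbage  (last char: 'e')
  sorted[3] = abbageSO$c  (last char: 'c')
  sorted[4] = ageSO$cabb  (last char: 'b')
  sorted[5] = bageSO$cab  (last char: 'b')
  sorted[6] = bbageSO$ca  (last char: 'a')
  sorted[7] = cabbageSO$  (last char: '$')
  sorted[8] = eSO$cabbag  (last char: 'g')
  sorted[9] = geSO$cabba  (last char: 'a')
Last column: OSecbba$ga
Original string S is at sorted index 7

Answer: OSecbba$ga
7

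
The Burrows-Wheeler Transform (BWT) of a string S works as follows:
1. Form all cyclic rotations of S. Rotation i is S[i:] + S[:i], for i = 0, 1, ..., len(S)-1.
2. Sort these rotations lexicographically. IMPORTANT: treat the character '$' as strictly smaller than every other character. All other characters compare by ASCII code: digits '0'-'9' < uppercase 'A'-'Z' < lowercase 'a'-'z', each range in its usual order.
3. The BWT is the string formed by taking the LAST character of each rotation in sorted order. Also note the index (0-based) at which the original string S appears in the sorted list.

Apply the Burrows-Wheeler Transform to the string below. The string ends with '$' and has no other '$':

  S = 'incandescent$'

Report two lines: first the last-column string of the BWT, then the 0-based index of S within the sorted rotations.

All 13 rotations (rotation i = S[i:]+S[:i]):
  rot[0] = incandescent$
  rot[1] = ncandescent$i
  rot[2] = candescent$in
  rot[3] = andescent$inc
  rot[4] = ndescent$inca
  rot[5] = descent$incan
  rot[6] = escent$incand
  rot[7] = scent$incande
  rot[8] = cent$incandes
  rot[9] = ent$incandesc
  rot[10] = nt$incandesce
  rot[11] = t$incandescen
  rot[12] = $incandescent
Sorted (with $ < everything):
  sorted[0] = $incandescent  (last char: 't')
  sorted[1] = andescent$inc  (last char: 'c')
  sorted[2] = candescent$in  (last char: 'n')
  sorted[3] = cent$incandes  (last char: 's')
  sorted[4] = descent$incan  (last char: 'n')
  sorted[5] = ent$incandesc  (last char: 'c')
  sorted[6] = escent$incand  (last char: 'd')
  sorted[7] = incandescent$  (last char: '$')
  sorted[8] = ncandescent$i  (last char: 'i')
  sorted[9] = ndescent$inca  (last char: 'a')
  sorted[10] = nt$incandesce  (last char: 'e')
  sorted[11] = scent$incande  (last char: 'e')
  sorted[12] = t$incandescen  (last char: 'n')
Last column: tcnsncd$iaeen
Original string S is at sorted index 7

Answer: tcnsncd$iaeen
7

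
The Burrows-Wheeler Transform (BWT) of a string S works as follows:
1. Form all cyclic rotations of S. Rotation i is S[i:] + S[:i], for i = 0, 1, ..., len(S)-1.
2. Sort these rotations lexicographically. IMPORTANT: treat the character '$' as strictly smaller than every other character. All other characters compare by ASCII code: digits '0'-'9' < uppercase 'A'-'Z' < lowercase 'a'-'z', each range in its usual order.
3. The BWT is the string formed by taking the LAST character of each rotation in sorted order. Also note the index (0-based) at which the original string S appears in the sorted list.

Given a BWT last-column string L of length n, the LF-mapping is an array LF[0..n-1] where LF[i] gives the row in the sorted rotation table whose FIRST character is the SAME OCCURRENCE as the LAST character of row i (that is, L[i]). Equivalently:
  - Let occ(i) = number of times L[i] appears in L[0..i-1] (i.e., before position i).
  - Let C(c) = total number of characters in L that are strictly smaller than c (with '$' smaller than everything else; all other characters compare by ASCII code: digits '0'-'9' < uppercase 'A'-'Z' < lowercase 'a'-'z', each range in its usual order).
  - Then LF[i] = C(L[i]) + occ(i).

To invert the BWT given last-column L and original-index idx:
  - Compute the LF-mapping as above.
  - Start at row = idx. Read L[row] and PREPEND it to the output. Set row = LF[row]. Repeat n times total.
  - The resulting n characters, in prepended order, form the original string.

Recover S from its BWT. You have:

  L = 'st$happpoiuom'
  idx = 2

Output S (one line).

Answer: hippopotamus$

Derivation:
LF mapping: 10 11 0 2 1 7 8 9 5 3 12 6 4
Walk LF starting at row 2, prepending L[row]:
  step 1: row=2, L[2]='$', prepend. Next row=LF[2]=0
  step 2: row=0, L[0]='s', prepend. Next row=LF[0]=10
  step 3: row=10, L[10]='u', prepend. Next row=LF[10]=12
  step 4: row=12, L[12]='m', prepend. Next row=LF[12]=4
  step 5: row=4, L[4]='a', prepend. Next row=LF[4]=1
  step 6: row=1, L[1]='t', prepend. Next row=LF[1]=11
  step 7: row=11, L[11]='o', prepend. Next row=LF[11]=6
  step 8: row=6, L[6]='p', prepend. Next row=LF[6]=8
  step 9: row=8, L[8]='o', prepend. Next row=LF[8]=5
  step 10: row=5, L[5]='p', prepend. Next row=LF[5]=7
  step 11: row=7, L[7]='p', prepend. Next row=LF[7]=9
  step 12: row=9, L[9]='i', prepend. Next row=LF[9]=3
  step 13: row=3, L[3]='h', prepend. Next row=LF[3]=2
Reversed output: hippopotamus$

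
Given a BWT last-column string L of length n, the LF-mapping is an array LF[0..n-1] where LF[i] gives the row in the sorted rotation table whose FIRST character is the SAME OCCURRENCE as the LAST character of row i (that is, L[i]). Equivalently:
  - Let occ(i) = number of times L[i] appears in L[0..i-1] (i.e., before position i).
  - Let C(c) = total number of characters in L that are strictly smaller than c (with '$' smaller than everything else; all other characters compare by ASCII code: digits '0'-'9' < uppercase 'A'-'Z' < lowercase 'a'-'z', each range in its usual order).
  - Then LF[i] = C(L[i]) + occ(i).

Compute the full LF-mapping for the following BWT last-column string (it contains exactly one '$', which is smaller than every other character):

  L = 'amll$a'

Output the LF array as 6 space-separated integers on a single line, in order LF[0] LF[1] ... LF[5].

Answer: 1 5 3 4 0 2

Derivation:
Char counts: '$':1, 'a':2, 'l':2, 'm':1
C (first-col start): C('$')=0, C('a')=1, C('l')=3, C('m')=5
L[0]='a': occ=0, LF[0]=C('a')+0=1+0=1
L[1]='m': occ=0, LF[1]=C('m')+0=5+0=5
L[2]='l': occ=0, LF[2]=C('l')+0=3+0=3
L[3]='l': occ=1, LF[3]=C('l')+1=3+1=4
L[4]='$': occ=0, LF[4]=C('$')+0=0+0=0
L[5]='a': occ=1, LF[5]=C('a')+1=1+1=2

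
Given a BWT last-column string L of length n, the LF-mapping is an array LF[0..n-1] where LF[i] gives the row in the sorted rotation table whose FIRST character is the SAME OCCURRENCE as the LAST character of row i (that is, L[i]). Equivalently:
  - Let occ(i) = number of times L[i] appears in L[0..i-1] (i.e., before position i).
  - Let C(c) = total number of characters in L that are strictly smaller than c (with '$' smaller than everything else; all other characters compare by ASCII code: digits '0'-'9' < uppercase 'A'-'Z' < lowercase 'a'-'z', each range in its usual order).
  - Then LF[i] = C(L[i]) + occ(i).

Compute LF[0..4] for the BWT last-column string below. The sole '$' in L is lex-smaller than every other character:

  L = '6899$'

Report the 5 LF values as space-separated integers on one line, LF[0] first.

Char counts: '$':1, '6':1, '8':1, '9':2
C (first-col start): C('$')=0, C('6')=1, C('8')=2, C('9')=3
L[0]='6': occ=0, LF[0]=C('6')+0=1+0=1
L[1]='8': occ=0, LF[1]=C('8')+0=2+0=2
L[2]='9': occ=0, LF[2]=C('9')+0=3+0=3
L[3]='9': occ=1, LF[3]=C('9')+1=3+1=4
L[4]='$': occ=0, LF[4]=C('$')+0=0+0=0

Answer: 1 2 3 4 0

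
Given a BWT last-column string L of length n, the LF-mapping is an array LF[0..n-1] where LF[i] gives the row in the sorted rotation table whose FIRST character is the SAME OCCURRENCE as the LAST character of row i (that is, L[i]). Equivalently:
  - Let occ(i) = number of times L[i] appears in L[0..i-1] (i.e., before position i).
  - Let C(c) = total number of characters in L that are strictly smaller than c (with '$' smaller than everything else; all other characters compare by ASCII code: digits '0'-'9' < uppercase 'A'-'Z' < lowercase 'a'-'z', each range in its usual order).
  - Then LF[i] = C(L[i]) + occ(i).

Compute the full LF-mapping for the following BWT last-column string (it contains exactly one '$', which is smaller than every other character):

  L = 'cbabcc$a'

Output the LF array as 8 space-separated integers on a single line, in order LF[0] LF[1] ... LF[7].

Answer: 5 3 1 4 6 7 0 2

Derivation:
Char counts: '$':1, 'a':2, 'b':2, 'c':3
C (first-col start): C('$')=0, C('a')=1, C('b')=3, C('c')=5
L[0]='c': occ=0, LF[0]=C('c')+0=5+0=5
L[1]='b': occ=0, LF[1]=C('b')+0=3+0=3
L[2]='a': occ=0, LF[2]=C('a')+0=1+0=1
L[3]='b': occ=1, LF[3]=C('b')+1=3+1=4
L[4]='c': occ=1, LF[4]=C('c')+1=5+1=6
L[5]='c': occ=2, LF[5]=C('c')+2=5+2=7
L[6]='$': occ=0, LF[6]=C('$')+0=0+0=0
L[7]='a': occ=1, LF[7]=C('a')+1=1+1=2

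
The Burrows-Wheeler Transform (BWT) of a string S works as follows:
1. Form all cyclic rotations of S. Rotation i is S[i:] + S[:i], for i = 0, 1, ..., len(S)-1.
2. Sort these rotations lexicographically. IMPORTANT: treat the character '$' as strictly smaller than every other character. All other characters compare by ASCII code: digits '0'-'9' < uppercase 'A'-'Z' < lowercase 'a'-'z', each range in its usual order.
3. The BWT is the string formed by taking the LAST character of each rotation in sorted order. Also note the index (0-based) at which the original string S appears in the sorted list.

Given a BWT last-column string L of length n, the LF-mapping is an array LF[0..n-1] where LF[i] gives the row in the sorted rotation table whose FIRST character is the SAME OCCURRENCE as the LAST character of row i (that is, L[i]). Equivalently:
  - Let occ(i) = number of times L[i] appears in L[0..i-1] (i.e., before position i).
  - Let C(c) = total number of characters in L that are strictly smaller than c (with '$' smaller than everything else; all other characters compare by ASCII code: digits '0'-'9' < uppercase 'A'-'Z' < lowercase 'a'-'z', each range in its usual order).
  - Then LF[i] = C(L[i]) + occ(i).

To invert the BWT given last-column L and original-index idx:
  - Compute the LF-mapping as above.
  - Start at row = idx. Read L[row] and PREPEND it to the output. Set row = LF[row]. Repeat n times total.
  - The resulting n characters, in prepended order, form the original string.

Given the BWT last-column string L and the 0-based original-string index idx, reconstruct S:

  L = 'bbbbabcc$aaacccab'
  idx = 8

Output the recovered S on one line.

LF mapping: 6 7 8 9 1 10 12 13 0 2 3 4 14 15 16 5 11
Walk LF starting at row 8, prepending L[row]:
  step 1: row=8, L[8]='$', prepend. Next row=LF[8]=0
  step 2: row=0, L[0]='b', prepend. Next row=LF[0]=6
  step 3: row=6, L[6]='c', prepend. Next row=LF[6]=12
  step 4: row=12, L[12]='c', prepend. Next row=LF[12]=14
  step 5: row=14, L[14]='c', prepend. Next row=LF[14]=16
  step 6: row=16, L[16]='b', prepend. Next row=LF[16]=11
  step 7: row=11, L[11]='a', prepend. Next row=LF[11]=4
  step 8: row=4, L[4]='a', prepend. Next row=LF[4]=1
  step 9: row=1, L[1]='b', prepend. Next row=LF[1]=7
  step 10: row=7, L[7]='c', prepend. Next row=LF[7]=13
  step 11: row=13, L[13]='c', prepend. Next row=LF[13]=15
  step 12: row=15, L[15]='a', prepend. Next row=LF[15]=5
  step 13: row=5, L[5]='b', prepend. Next row=LF[5]=10
  step 14: row=10, L[10]='a', prepend. Next row=LF[10]=3
  step 15: row=3, L[3]='b', prepend. Next row=LF[3]=9
  step 16: row=9, L[9]='a', prepend. Next row=LF[9]=2
  step 17: row=2, L[2]='b', prepend. Next row=LF[2]=8
Reversed output: bababaccbaabcccb$

Answer: bababaccbaabcccb$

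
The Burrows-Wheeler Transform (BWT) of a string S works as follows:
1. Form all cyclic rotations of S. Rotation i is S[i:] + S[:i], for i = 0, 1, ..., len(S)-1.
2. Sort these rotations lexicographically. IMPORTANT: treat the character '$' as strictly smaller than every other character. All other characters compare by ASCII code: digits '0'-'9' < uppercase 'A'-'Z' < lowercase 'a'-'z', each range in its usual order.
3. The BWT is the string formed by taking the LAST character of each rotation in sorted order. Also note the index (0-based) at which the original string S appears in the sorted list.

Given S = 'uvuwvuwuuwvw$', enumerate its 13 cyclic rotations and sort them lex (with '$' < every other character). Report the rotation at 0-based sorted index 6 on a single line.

All 13 rotations (rotation i = S[i:]+S[:i]):
  rot[0] = uvuwvuwuuwvw$
  rot[1] = vuwvuwuuwvw$u
  rot[2] = uwvuwuuwvw$uv
  rot[3] = wvuwuuwvw$uvu
  rot[4] = vuwuuwvw$uvuw
  rot[5] = uwuuwvw$uvuwv
  rot[6] = wuuwvw$uvuwvu
  rot[7] = uuwvw$uvuwvuw
  rot[8] = uwvw$uvuwvuwu
  rot[9] = wvw$uvuwvuwuu
  rot[10] = vw$uvuwvuwuuw
  rot[11] = w$uvuwvuwuuwv
  rot[12] = $uvuwvuwuuwvw
Sorted (with $ < everything):
  sorted[0] = $uvuwvuwuuwvw
  sorted[1] = uuwvw$uvuwvuw
  sorted[2] = uvuwvuwuuwvw$
  sorted[3] = uwuuwvw$uvuwv
  sorted[4] = uwvuwuuwvw$uv
  sorted[5] = uwvw$uvuwvuwu
  sorted[6] = vuwuuwvw$uvuw
  sorted[7] = vuwvuwuuwvw$u
  sorted[8] = vw$uvuwvuwuuw
  sorted[9] = w$uvuwvuwuuwv
  sorted[10] = wuuwvw$uvuwvu
  sorted[11] = wvuwuuwvw$uvu
  sorted[12] = wvw$uvuwvuwuu
sorted[6] = vuwuuwvw$uvuw

Answer: vuwuuwvw$uvuw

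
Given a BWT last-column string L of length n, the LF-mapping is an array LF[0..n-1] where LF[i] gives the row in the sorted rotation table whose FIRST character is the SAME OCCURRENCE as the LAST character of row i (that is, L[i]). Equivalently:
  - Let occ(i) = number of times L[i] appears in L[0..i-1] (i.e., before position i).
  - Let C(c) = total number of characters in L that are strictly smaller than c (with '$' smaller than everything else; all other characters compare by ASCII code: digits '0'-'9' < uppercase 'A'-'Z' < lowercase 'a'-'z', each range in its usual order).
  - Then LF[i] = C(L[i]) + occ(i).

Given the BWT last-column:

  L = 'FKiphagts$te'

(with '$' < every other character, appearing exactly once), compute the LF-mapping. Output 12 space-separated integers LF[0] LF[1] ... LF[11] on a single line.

Answer: 1 2 7 8 6 3 5 10 9 0 11 4

Derivation:
Char counts: '$':1, 'F':1, 'K':1, 'a':1, 'e':1, 'g':1, 'h':1, 'i':1, 'p':1, 's':1, 't':2
C (first-col start): C('$')=0, C('F')=1, C('K')=2, C('a')=3, C('e')=4, C('g')=5, C('h')=6, C('i')=7, C('p')=8, C('s')=9, C('t')=10
L[0]='F': occ=0, LF[0]=C('F')+0=1+0=1
L[1]='K': occ=0, LF[1]=C('K')+0=2+0=2
L[2]='i': occ=0, LF[2]=C('i')+0=7+0=7
L[3]='p': occ=0, LF[3]=C('p')+0=8+0=8
L[4]='h': occ=0, LF[4]=C('h')+0=6+0=6
L[5]='a': occ=0, LF[5]=C('a')+0=3+0=3
L[6]='g': occ=0, LF[6]=C('g')+0=5+0=5
L[7]='t': occ=0, LF[7]=C('t')+0=10+0=10
L[8]='s': occ=0, LF[8]=C('s')+0=9+0=9
L[9]='$': occ=0, LF[9]=C('$')+0=0+0=0
L[10]='t': occ=1, LF[10]=C('t')+1=10+1=11
L[11]='e': occ=0, LF[11]=C('e')+0=4+0=4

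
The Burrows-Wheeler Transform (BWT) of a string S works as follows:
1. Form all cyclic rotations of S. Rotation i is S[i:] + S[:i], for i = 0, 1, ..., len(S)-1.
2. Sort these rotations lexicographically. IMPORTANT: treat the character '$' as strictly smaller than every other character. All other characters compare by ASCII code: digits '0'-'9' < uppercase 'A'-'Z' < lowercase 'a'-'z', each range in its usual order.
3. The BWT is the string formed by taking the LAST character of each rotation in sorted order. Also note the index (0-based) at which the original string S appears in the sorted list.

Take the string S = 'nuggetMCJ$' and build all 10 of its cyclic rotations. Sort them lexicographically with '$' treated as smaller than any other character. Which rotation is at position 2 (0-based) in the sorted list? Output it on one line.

All 10 rotations (rotation i = S[i:]+S[:i]):
  rot[0] = nuggetMCJ$
  rot[1] = uggetMCJ$n
  rot[2] = ggetMCJ$nu
  rot[3] = getMCJ$nug
  rot[4] = etMCJ$nugg
  rot[5] = tMCJ$nugge
  rot[6] = MCJ$nugget
  rot[7] = CJ$nuggetM
  rot[8] = J$nuggetMC
  rot[9] = $nuggetMCJ
Sorted (with $ < everything):
  sorted[0] = $nuggetMCJ
  sorted[1] = CJ$nuggetM
  sorted[2] = J$nuggetMC
  sorted[3] = MCJ$nugget
  sorted[4] = etMCJ$nugg
  sorted[5] = getMCJ$nug
  sorted[6] = ggetMCJ$nu
  sorted[7] = nuggetMCJ$
  sorted[8] = tMCJ$nugge
  sorted[9] = uggetMCJ$n
sorted[2] = J$nuggetMC

Answer: J$nuggetMC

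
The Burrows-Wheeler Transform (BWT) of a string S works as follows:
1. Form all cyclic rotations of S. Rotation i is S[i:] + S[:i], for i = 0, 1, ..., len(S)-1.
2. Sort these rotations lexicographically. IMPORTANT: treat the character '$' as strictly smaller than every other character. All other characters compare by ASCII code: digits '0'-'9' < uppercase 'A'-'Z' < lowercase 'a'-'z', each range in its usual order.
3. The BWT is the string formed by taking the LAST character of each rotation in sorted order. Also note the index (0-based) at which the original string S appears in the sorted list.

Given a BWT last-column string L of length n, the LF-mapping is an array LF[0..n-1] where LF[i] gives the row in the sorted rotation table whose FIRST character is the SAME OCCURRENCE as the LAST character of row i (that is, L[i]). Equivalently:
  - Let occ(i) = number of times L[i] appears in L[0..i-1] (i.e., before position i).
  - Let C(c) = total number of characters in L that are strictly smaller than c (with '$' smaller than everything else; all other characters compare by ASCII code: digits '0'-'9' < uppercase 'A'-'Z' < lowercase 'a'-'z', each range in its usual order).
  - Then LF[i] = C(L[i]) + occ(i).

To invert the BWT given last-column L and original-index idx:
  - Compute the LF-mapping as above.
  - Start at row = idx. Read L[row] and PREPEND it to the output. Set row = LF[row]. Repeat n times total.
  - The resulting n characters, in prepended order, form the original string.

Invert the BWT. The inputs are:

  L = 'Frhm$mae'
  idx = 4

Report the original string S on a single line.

Answer: hammerF$

Derivation:
LF mapping: 1 7 4 5 0 6 2 3
Walk LF starting at row 4, prepending L[row]:
  step 1: row=4, L[4]='$', prepend. Next row=LF[4]=0
  step 2: row=0, L[0]='F', prepend. Next row=LF[0]=1
  step 3: row=1, L[1]='r', prepend. Next row=LF[1]=7
  step 4: row=7, L[7]='e', prepend. Next row=LF[7]=3
  step 5: row=3, L[3]='m', prepend. Next row=LF[3]=5
  step 6: row=5, L[5]='m', prepend. Next row=LF[5]=6
  step 7: row=6, L[6]='a', prepend. Next row=LF[6]=2
  step 8: row=2, L[2]='h', prepend. Next row=LF[2]=4
Reversed output: hammerF$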